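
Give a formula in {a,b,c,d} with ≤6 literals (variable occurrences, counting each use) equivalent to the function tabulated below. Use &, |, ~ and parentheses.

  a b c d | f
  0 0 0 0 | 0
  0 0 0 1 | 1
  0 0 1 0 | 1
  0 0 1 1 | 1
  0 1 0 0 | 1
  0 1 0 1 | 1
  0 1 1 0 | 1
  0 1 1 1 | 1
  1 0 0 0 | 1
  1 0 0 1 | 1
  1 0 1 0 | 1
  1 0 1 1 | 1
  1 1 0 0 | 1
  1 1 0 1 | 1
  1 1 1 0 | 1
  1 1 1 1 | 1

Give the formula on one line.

  (b | c) = 0011111100111111
  ((b | c) | a) = 0011111111111111
  ~b = 1111000011110000
  ~c = 1100110011001100
  (~b | ~c) = 1111110011111100
  ((~b | ~c) & d) = 0101010001010100
  (((b | c) | a) | ((~b | ~c) & d)) = 0111111111111111

(((b | c) | a) | ((~b | ~c) & d))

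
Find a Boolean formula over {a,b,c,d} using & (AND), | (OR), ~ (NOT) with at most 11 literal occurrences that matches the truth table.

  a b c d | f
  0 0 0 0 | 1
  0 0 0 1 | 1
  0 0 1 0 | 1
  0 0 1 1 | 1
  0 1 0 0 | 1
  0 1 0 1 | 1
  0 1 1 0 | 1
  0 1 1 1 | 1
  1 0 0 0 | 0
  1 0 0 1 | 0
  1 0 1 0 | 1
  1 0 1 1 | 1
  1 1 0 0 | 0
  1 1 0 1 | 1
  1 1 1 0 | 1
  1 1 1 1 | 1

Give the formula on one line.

((((b & a) | ((d & b) & ~a)) & d) | (~a | c))

  (b & a) = 0000000000001111
  (d & b) = 0000010100000101
  ~a = 1111111100000000
  ((d & b) & ~a) = 0000010100000000
  ((b & a) | ((d & b) & ~a)) = 0000010100001111
  (((b & a) | ((d & b) & ~a)) & d) = 0000010100000101
  (~a | c) = 1111111100110011
  ((((b & a) | ((d & b) & ~a)) & d) | (~a | c)) = 1111111100110111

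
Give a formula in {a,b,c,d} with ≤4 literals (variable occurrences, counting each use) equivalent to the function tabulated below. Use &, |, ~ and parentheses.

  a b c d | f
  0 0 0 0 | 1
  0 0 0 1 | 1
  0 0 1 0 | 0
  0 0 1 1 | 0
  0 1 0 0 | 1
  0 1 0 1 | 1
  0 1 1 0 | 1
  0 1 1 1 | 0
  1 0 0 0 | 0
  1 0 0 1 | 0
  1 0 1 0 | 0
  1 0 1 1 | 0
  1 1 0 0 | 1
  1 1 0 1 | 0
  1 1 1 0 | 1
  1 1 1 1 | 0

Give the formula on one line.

  ~c = 1100110011001100
  ~a = 1111111100000000
  (~c & ~a) = 1100110000000000
  ~d = 1010101010101010
  (~d & b) = 0000101000001010
  ((~c & ~a) | (~d & b)) = 1100111000001010

((~c & ~a) | (~d & b))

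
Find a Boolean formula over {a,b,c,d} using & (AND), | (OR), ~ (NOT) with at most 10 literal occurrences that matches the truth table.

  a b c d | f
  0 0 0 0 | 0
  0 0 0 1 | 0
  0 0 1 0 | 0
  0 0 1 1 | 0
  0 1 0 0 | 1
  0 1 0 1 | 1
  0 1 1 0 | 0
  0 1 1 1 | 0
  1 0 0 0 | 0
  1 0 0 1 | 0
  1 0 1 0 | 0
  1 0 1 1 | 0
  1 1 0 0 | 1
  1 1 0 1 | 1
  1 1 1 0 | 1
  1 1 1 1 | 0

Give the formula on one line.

  ~c = 1100110011001100
  (~c & b) = 0000110000001100
  ~d = 1010101010101010
  (c & ~d) = 0010001000100010
  ((c & ~d) & a) = 0000000000100010
  ((~c & b) | ((c & ~d) & a)) = 0000110000101110
  (a | ~c) = 1100110011111111
  ((a | ~c) & b) = 0000110000001111
  (((~c & b) | ((c & ~d) & a)) & ((a | ~c) & b)) = 0000110000001110

(((~c & b) | ((c & ~d) & a)) & ((a | ~c) & b))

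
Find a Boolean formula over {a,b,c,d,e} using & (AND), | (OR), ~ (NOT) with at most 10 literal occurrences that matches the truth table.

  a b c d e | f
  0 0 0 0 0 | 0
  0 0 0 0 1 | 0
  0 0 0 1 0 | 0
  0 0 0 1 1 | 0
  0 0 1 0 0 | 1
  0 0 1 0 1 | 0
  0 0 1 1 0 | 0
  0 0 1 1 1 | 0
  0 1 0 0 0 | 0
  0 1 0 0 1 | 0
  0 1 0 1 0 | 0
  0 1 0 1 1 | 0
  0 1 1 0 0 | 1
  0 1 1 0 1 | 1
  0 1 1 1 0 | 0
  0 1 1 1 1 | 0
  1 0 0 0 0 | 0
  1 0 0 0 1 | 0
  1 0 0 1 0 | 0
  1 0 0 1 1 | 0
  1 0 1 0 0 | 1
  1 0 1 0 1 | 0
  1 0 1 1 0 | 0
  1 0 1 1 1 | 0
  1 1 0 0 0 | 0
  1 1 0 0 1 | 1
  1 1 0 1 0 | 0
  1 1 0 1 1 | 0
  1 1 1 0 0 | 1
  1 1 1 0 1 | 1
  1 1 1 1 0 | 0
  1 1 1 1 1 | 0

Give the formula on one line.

  ~e = 10101010101010101010101010101010
  (~e | b) = 10101010111111111010101011111111
  (c | e) = 01011111010111110101111101011111
  ((~e | b) & (c | e)) = 00001010010111110000101001011111
  ~d = 11001100110011001100110011001100
  (((~e | b) & (c | e)) & ~d) = 00001000010011000000100001001100
  (a | c) = 00001111000011111111111111111111
  ((((~e | b) & (c | e)) & ~d) & (a | c)) = 00001000000011000000100001001100

((((~e | b) & (c | e)) & ~d) & (a | c))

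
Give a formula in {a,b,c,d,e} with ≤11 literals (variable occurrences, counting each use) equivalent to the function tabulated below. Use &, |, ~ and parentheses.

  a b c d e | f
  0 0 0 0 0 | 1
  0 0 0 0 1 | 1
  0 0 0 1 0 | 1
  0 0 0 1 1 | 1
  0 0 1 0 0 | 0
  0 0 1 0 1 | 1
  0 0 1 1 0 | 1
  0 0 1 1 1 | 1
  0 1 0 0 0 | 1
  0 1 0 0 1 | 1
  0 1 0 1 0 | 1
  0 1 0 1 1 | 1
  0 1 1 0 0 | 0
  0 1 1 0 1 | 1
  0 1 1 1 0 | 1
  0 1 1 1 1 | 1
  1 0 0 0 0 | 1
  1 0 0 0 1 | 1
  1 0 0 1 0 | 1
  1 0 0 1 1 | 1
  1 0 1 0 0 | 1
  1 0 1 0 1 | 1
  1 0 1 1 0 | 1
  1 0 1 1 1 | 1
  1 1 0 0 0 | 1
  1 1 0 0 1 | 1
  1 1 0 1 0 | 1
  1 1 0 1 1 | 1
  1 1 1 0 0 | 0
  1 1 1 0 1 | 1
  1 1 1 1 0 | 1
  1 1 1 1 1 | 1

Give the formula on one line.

  ~c = 11110000111100001111000011110000
  (d & ~c) = 00110000001100000011000000110000
  (e | (d & ~c)) = 01110101011101010111010101110101
  (d | ~c) = 11110011111100111111001111110011
  ~b = 11111111000000001111111100000000
  (~b | d) = 11111111001100111111111100110011
  (e | (~b | d)) = 11111111011101111111111101110111
  ((e | (~b | d)) & a) = 00000000000000001111111101110111
  ((d | ~c) | ((e | (~b | d)) & a)) = 11110011111100111111111111110111
  ((e | (d & ~c)) | ((d | ~c) | ((e | (~b | d)) & a))) = 11110111111101111111111111110111

((e | (d & ~c)) | ((d | ~c) | ((e | (~b | d)) & a)))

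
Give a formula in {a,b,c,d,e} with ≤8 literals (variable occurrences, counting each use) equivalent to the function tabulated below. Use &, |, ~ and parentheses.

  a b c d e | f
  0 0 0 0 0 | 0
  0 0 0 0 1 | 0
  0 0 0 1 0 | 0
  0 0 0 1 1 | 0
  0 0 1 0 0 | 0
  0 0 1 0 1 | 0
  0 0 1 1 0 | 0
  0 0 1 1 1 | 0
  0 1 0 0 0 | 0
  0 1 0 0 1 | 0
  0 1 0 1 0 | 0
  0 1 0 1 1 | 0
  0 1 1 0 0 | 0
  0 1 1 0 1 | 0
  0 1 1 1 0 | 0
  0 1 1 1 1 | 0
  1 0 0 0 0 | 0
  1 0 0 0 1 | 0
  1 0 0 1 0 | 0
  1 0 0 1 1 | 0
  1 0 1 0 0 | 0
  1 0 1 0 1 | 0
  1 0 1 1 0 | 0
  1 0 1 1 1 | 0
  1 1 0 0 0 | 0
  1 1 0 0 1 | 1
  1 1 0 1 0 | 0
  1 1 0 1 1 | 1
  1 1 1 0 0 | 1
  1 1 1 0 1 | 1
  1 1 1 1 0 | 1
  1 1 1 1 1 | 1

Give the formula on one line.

((b & (a & c)) | (a & ((e & b) | (~a & ~c))))

  (a & c) = 00000000000000000000111100001111
  (b & (a & c)) = 00000000000000000000000000001111
  (e & b) = 00000000010101010000000001010101
  ~a = 11111111111111110000000000000000
  ~c = 11110000111100001111000011110000
  (~a & ~c) = 11110000111100000000000000000000
  ((e & b) | (~a & ~c)) = 11110000111101010000000001010101
  (a & ((e & b) | (~a & ~c))) = 00000000000000000000000001010101
  ((b & (a & c)) | (a & ((e & b) | (~a & ~c)))) = 00000000000000000000000001011111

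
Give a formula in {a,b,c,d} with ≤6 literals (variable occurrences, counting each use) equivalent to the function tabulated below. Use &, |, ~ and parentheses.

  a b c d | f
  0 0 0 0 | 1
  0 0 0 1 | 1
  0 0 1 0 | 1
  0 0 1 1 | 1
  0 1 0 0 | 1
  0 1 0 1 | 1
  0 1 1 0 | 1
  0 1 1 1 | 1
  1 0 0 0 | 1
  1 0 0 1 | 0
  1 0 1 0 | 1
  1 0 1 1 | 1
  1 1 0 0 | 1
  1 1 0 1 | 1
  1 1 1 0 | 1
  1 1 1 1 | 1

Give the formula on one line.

  ~d = 1010101010101010
  ~c = 1100110011001100
  ~a = 1111111100000000
  (~c & ~a) = 1100110000000000
  (~d | (~c & ~a)) = 1110111010101010
  (b | c) = 0011111100111111
  ((~d | (~c & ~a)) | (b | c)) = 1111111110111111

((~d | (~c & ~a)) | (b | c))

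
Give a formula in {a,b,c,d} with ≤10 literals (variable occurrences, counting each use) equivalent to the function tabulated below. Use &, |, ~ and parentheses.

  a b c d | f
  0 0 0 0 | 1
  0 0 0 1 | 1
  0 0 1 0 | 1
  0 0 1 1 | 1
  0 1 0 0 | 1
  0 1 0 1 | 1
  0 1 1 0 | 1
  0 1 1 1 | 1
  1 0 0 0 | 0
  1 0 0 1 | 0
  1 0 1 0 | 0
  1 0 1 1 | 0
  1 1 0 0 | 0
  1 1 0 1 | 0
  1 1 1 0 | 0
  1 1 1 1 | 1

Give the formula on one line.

(((~c | (d & ((d | (a | c)) & b))) & c) | ~a)

  ~c = 1100110011001100
  (a | c) = 0011001111111111
  (d | (a | c)) = 0111011111111111
  ((d | (a | c)) & b) = 0000011100001111
  (d & ((d | (a | c)) & b)) = 0000010100000101
  (~c | (d & ((d | (a | c)) & b))) = 1100110111001101
  ((~c | (d & ((d | (a | c)) & b))) & c) = 0000000100000001
  ~a = 1111111100000000
  (((~c | (d & ((d | (a | c)) & b))) & c) | ~a) = 1111111100000001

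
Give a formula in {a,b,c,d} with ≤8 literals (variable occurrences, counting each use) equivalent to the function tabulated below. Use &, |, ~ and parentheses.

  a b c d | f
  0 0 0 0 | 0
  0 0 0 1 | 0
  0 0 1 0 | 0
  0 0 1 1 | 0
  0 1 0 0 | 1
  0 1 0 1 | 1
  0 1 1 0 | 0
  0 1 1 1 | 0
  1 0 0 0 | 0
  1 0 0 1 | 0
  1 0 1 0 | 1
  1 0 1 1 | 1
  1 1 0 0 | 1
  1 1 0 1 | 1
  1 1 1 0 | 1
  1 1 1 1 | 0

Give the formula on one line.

  ~c = 1100110011001100
  (b & ~c) = 0000110000001100
  ~d = 1010101010101010
  ~b = 1111000011110000
  (~d | ~b) = 1111101011111010
  ((~d | ~b) & a) = 0000000011111010
  (((~d | ~b) & a) & c) = 0000000000110010
  ((b & ~c) | (((~d | ~b) & a) & c)) = 0000110000111110

((b & ~c) | (((~d | ~b) & a) & c))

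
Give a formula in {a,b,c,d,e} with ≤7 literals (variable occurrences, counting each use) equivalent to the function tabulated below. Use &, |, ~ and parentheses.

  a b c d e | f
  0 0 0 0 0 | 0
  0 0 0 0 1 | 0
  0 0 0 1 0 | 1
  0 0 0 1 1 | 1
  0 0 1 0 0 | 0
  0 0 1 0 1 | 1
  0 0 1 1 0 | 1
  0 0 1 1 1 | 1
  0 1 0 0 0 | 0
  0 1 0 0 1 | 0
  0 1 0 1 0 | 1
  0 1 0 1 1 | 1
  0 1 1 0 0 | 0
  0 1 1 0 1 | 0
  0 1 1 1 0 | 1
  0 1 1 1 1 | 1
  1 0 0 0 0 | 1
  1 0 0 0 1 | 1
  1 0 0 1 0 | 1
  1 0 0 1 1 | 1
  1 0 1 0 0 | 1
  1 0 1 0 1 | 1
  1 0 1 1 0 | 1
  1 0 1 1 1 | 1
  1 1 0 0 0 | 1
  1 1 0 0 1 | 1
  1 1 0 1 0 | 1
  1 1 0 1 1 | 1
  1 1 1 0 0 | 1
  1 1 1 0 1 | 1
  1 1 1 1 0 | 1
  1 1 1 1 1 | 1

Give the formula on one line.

  (d | a) = 00110011001100111111111111111111
  ~b = 11111111000000001111111100000000
  (c & ~b) = 00001111000000000000111100000000
  ((c & ~b) & e) = 00000101000000000000010100000000
  ((d | a) | ((c & ~b) & e)) = 00110111001100111111111111111111

((d | a) | ((c & ~b) & e))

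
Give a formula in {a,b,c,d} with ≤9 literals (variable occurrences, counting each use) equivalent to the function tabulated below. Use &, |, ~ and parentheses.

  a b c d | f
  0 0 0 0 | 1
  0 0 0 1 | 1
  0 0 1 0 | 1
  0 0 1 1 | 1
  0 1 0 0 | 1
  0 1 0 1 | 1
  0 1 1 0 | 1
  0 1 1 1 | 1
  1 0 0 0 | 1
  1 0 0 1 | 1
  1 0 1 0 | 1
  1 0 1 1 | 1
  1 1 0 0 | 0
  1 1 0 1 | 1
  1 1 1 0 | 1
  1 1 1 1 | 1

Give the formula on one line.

((((~a | b) & d) | (~a | (c & (~c | a)))) | (d | ~b))

  ~a = 1111111100000000
  (~a | b) = 1111111100001111
  ((~a | b) & d) = 0101010100000101
  ~c = 1100110011001100
  (~c | a) = 1100110011111111
  (c & (~c | a)) = 0000000000110011
  (~a | (c & (~c | a))) = 1111111100110011
  (((~a | b) & d) | (~a | (c & (~c | a)))) = 1111111100110111
  ~b = 1111000011110000
  (d | ~b) = 1111010111110101
  ((((~a | b) & d) | (~a | (c & (~c | a)))) | (d | ~b)) = 1111111111110111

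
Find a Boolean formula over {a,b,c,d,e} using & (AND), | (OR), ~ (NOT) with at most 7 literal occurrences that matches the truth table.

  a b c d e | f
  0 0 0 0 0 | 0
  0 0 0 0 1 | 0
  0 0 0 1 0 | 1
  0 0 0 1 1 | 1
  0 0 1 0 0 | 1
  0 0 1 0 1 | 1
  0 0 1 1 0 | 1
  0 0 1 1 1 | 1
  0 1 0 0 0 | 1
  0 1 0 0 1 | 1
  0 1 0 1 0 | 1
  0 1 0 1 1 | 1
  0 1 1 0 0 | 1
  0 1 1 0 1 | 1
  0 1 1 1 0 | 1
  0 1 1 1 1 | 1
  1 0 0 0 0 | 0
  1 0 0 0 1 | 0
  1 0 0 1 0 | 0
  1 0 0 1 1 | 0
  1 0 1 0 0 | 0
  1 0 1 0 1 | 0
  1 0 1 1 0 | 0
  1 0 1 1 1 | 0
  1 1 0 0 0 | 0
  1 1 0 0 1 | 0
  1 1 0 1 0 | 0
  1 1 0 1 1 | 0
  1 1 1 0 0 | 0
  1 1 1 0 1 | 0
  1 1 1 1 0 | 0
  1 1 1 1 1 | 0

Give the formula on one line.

((c | (~c & ((~b & d) | b))) & ~a)

  ~c = 11110000111100001111000011110000
  ~b = 11111111000000001111111100000000
  (~b & d) = 00110011000000000011001100000000
  ((~b & d) | b) = 00110011111111110011001111111111
  (~c & ((~b & d) | b)) = 00110000111100000011000011110000
  (c | (~c & ((~b & d) | b))) = 00111111111111110011111111111111
  ~a = 11111111111111110000000000000000
  ((c | (~c & ((~b & d) | b))) & ~a) = 00111111111111110000000000000000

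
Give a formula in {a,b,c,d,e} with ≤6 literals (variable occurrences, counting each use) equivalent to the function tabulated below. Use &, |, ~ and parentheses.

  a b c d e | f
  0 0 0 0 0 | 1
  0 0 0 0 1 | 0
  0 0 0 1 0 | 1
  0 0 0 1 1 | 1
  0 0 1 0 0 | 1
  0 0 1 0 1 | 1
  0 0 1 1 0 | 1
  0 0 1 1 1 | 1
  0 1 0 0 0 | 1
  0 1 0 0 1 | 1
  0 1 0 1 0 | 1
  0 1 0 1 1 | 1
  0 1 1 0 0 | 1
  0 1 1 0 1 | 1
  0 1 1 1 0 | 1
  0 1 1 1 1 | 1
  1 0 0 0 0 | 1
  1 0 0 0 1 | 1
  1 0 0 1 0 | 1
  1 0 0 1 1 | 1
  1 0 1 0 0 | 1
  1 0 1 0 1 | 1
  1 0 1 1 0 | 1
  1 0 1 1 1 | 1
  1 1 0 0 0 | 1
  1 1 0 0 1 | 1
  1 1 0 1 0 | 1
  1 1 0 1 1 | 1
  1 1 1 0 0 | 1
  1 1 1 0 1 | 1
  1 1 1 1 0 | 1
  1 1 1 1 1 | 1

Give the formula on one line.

  (c | b) = 00001111111111110000111111111111
  ((c | b) | a) = 00001111111111111111111111111111
  ~e = 10101010101010101010101010101010
  (((c | b) | a) | ~e) = 10101111111111111111111111111111
  (d | (((c | b) | a) | ~e)) = 10111111111111111111111111111111

(d | (((c | b) | a) | ~e))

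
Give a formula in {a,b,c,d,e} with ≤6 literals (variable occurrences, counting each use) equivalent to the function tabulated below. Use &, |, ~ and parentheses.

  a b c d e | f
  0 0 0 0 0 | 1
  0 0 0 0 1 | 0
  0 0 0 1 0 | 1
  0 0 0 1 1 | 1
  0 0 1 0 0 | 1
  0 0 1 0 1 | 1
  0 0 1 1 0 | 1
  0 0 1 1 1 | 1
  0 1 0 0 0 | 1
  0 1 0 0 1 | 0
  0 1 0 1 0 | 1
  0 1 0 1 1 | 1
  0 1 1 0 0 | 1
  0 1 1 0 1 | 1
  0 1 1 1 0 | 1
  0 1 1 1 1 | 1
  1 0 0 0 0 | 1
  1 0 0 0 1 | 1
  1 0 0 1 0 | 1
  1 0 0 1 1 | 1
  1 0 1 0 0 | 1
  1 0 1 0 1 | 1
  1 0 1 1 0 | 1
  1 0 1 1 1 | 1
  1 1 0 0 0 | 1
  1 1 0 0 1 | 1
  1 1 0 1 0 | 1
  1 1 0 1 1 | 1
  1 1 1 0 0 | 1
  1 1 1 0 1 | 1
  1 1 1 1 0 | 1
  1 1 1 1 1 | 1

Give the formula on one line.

  (c | a) = 00001111000011111111111111111111
  ~e = 10101010101010101010101010101010
  ~d = 11001100110011001100110011001100
  (~e & ~d) = 10001000100010001000100010001000
  ((c | a) | (~e & ~d)) = 10001111100011111111111111111111
  (((c | a) | (~e & ~d)) | d) = 10111111101111111111111111111111

(((c | a) | (~e & ~d)) | d)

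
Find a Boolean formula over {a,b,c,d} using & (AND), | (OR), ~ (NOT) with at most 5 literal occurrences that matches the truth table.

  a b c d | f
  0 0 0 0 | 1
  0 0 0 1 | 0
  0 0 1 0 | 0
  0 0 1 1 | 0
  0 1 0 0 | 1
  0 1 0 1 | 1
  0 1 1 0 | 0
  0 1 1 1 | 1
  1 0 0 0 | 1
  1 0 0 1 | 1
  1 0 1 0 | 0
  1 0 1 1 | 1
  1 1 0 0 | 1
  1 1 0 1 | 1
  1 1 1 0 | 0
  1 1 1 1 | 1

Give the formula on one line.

  ~d = 1010101010101010
  (~d | b) = 1010111110101111
  (a | (~d | b)) = 1010111111111111
  ~c = 1100110011001100
  (~c | d) = 1101110111011101
  ((a | (~d | b)) & (~c | d)) = 1000110111011101

((a | (~d | b)) & (~c | d))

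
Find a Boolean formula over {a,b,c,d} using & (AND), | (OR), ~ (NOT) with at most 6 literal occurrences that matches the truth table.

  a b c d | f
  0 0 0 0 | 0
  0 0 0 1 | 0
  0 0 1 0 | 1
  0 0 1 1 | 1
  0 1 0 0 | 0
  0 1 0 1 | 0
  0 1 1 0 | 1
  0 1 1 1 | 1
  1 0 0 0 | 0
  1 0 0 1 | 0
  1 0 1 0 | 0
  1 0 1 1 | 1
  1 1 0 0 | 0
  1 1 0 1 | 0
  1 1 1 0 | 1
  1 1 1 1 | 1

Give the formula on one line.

(((~d | c) & (b | (d | ~a))) & c)

  ~d = 1010101010101010
  (~d | c) = 1011101110111011
  ~a = 1111111100000000
  (d | ~a) = 1111111101010101
  (b | (d | ~a)) = 1111111101011111
  ((~d | c) & (b | (d | ~a))) = 1011101100011011
  (((~d | c) & (b | (d | ~a))) & c) = 0011001100010011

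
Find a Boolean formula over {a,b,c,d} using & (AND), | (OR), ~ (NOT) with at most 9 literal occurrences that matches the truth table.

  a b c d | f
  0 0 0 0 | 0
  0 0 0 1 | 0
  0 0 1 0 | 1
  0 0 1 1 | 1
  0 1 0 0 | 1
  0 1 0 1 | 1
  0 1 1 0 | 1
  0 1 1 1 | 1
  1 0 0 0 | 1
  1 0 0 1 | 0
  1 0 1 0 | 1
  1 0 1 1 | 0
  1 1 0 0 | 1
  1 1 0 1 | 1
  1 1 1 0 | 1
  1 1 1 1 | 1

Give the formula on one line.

(((~a | b) & c) | ((b | ~d) & ((a & ~b) | b)))

  ~a = 1111111100000000
  (~a | b) = 1111111100001111
  ((~a | b) & c) = 0011001100000011
  ~d = 1010101010101010
  (b | ~d) = 1010111110101111
  ~b = 1111000011110000
  (a & ~b) = 0000000011110000
  ((a & ~b) | b) = 0000111111111111
  ((b | ~d) & ((a & ~b) | b)) = 0000111110101111
  (((~a | b) & c) | ((b | ~d) & ((a & ~b) | b))) = 0011111110101111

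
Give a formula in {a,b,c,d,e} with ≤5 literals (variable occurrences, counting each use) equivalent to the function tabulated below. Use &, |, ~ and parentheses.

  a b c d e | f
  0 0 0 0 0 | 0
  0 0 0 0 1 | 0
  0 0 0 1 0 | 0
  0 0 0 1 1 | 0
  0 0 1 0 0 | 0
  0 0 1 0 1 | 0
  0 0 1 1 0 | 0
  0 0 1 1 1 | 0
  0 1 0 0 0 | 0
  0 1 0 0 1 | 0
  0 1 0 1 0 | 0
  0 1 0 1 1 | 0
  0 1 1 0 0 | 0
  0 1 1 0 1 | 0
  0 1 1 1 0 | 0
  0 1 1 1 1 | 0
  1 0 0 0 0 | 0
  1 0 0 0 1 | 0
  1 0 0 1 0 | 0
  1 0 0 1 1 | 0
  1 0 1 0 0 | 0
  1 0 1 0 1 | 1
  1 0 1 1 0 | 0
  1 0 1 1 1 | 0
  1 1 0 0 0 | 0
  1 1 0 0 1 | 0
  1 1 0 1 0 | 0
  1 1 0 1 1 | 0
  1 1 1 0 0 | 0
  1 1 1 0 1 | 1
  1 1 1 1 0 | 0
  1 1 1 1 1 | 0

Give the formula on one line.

(e & (c & (~d & (a | d))))

  ~d = 11001100110011001100110011001100
  (a | d) = 00110011001100111111111111111111
  (~d & (a | d)) = 00000000000000001100110011001100
  (c & (~d & (a | d))) = 00000000000000000000110000001100
  (e & (c & (~d & (a | d)))) = 00000000000000000000010000000100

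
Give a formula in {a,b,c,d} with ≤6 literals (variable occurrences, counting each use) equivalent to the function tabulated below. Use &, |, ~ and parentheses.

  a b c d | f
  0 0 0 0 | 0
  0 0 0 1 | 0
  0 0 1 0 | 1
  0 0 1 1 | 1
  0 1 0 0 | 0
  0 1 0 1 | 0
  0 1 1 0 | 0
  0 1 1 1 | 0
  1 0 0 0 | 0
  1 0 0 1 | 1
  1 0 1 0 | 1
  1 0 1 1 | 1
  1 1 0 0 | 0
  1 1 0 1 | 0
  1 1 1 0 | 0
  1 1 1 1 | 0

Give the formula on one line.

(((c | a) & ~b) & (d | c))

  (c | a) = 0011001111111111
  ~b = 1111000011110000
  ((c | a) & ~b) = 0011000011110000
  (d | c) = 0111011101110111
  (((c | a) & ~b) & (d | c)) = 0011000001110000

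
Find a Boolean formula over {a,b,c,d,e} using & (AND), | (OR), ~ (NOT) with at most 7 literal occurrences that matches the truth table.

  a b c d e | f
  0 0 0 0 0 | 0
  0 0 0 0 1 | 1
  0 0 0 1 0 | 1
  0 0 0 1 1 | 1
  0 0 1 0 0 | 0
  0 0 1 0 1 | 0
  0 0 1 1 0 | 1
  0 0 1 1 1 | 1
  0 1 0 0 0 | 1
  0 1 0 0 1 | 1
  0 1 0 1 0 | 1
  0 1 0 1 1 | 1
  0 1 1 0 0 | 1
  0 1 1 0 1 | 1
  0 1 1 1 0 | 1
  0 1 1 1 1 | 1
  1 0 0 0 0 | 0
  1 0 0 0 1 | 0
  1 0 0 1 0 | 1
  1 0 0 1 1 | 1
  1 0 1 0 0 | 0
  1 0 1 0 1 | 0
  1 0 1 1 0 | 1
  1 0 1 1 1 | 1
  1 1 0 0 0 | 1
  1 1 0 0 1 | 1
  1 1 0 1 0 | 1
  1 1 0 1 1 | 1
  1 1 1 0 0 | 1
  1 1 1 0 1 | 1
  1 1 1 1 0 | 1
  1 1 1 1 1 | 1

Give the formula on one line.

  ~c = 11110000111100001111000011110000
  ~a = 11111111111111110000000000000000
  (e & ~a) = 01010101010101010000000000000000
  (~c & (e & ~a)) = 01010000010100000000000000000000
  (b | d) = 00110011111111110011001111111111
  ((~c & (e & ~a)) | (b | d)) = 01110011111111110011001111111111

((~c & (e & ~a)) | (b | d))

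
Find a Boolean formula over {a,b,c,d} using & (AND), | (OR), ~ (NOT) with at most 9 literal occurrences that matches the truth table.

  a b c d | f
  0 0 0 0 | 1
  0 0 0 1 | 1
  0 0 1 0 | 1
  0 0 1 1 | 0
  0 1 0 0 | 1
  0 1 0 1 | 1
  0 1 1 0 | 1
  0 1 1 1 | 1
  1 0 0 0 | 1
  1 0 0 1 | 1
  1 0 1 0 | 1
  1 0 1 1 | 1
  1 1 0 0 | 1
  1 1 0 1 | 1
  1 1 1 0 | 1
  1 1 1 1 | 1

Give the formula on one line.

  ~d = 1010101010101010
  ~a = 1111111100000000
  (~d & ~a) = 1010101000000000
  ~c = 1100110011001100
  ~b = 1111000011110000
  (~c & ~b) = 1100000011000000
  ((~d & ~a) | (~c & ~b)) = 1110101011000000
  (((~d & ~a) | (~c & ~b)) & ~d) = 1010101010000000
  (a | (((~d & ~a) | (~c & ~b)) & ~d)) = 1010101011111111
  (d & b) = 0000010100000101
  ((d & b) | ~c) = 1100110111001101
  ((a | (((~d & ~a) | (~c & ~b)) & ~d)) | ((d & b) | ~c)) = 1110111111111111

((a | (((~d & ~a) | (~c & ~b)) & ~d)) | ((d & b) | ~c))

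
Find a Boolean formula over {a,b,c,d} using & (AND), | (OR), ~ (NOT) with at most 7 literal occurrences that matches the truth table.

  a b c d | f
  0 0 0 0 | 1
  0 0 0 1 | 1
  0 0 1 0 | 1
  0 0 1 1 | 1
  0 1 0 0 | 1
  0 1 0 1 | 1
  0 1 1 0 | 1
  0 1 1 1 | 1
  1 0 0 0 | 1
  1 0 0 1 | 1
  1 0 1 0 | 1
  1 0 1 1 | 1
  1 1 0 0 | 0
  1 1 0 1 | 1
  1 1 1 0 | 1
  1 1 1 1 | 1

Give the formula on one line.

  (c | d) = 0111011101110111
  ((c | d) & b) = 0000011100000111
  ~a = 1111111100000000
  ~b = 1111000011110000
  (~a | ~b) = 1111111111110000
  (((c | d) & b) | (~a | ~b)) = 1111111111110111

(((c | d) & b) | (~a | ~b))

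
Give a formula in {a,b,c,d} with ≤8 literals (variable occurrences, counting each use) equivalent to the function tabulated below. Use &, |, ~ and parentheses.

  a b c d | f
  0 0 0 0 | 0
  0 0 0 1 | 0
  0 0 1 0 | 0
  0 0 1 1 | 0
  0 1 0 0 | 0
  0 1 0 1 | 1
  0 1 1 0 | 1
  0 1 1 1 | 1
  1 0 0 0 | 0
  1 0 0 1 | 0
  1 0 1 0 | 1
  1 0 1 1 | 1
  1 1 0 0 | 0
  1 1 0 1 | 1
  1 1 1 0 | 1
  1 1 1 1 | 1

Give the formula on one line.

  (d | c) = 0111011101110111
  ~b = 1111000011110000
  (~b & c) = 0011000000110000
  (a & (~b & c)) = 0000000000110000
  (b | (a & (~b & c))) = 0000111100111111
  ((d | c) & (b | (a & (~b & c)))) = 0000011100110111

((d | c) & (b | (a & (~b & c))))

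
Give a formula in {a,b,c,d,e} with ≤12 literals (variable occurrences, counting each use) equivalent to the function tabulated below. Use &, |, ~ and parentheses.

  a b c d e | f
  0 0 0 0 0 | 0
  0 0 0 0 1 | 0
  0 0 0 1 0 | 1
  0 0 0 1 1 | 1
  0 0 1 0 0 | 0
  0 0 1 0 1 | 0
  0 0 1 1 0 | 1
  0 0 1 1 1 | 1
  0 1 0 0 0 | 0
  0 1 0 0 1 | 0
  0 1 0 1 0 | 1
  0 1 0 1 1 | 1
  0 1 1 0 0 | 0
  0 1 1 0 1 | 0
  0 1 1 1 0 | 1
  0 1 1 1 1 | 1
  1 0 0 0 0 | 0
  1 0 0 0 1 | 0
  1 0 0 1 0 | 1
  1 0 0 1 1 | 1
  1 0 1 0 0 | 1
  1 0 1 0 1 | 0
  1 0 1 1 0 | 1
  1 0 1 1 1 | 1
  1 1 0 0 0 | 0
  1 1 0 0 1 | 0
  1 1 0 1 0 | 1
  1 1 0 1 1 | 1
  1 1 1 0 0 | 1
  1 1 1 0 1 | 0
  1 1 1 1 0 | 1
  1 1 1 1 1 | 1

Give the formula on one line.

  ~e = 10101010101010101010101010101010
  ~a = 11111111111111110000000000000000
  (~a & e) = 01010101010101010000000000000000
  ~c = 11110000111100001111000011110000
  (a & ~c) = 00000000000000001111000011110000
  ((~a & e) | (a & ~c)) = 01010101010101011111000011110000
  (((~a & e) | (a & ~c)) & c) = 00000101000001010000000000000000
  (~e | (((~a & e) | (a & ~c)) & c)) = 10101111101011111010101010101010
  ((~e | (((~a & e) | (a & ~c)) & c)) & a) = 00000000000000001010101010101010
  (c & ((~e | (((~a & e) | (a & ~c)) & c)) & a)) = 00000000000000000000101000001010
  (d | (c & ((~e | (((~a & e) | (a & ~c)) & c)) & a))) = 00110011001100110011101100111011

(d | (c & ((~e | (((~a & e) | (a & ~c)) & c)) & a)))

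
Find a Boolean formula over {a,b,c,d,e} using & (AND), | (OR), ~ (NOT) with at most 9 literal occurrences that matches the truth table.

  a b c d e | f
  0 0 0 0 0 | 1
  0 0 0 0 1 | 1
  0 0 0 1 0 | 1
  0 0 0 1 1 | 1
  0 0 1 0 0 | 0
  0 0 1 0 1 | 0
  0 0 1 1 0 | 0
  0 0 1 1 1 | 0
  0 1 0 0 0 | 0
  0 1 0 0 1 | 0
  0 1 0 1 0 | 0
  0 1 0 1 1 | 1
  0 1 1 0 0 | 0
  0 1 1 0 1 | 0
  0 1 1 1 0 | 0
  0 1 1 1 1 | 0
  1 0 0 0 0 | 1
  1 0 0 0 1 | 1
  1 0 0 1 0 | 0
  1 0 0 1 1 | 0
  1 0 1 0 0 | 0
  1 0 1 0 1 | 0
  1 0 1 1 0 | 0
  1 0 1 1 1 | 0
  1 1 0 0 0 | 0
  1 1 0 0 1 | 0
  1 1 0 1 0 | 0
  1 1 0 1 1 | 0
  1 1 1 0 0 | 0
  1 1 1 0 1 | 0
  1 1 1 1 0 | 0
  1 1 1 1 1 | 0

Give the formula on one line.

((~a | ~d) & (~c & (~b | (b & ((a | e) & d)))))

  ~a = 11111111111111110000000000000000
  ~d = 11001100110011001100110011001100
  (~a | ~d) = 11111111111111111100110011001100
  ~c = 11110000111100001111000011110000
  ~b = 11111111000000001111111100000000
  (a | e) = 01010101010101011111111111111111
  ((a | e) & d) = 00010001000100010011001100110011
  (b & ((a | e) & d)) = 00000000000100010000000000110011
  (~b | (b & ((a | e) & d))) = 11111111000100011111111100110011
  (~c & (~b | (b & ((a | e) & d)))) = 11110000000100001111000000110000
  ((~a | ~d) & (~c & (~b | (b & ((a | e) & d))))) = 11110000000100001100000000000000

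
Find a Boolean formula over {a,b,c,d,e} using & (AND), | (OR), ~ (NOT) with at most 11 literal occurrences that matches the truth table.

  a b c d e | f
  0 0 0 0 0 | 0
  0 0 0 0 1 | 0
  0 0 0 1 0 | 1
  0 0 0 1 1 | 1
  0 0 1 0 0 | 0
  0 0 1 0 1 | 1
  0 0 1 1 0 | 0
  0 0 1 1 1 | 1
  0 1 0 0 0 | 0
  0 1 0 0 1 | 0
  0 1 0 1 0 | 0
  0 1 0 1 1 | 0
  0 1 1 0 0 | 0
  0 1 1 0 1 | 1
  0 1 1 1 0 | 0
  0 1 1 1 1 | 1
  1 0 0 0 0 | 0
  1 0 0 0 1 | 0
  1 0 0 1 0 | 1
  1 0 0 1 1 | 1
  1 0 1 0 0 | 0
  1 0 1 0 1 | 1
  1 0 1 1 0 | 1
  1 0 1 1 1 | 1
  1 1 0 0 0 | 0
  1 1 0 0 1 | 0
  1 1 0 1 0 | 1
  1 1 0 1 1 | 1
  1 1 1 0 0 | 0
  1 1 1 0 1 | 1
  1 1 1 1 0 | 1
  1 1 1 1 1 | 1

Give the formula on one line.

(((~c | e) & (~a & (~b & d))) | ((c & e) | (a & d)))

  ~c = 11110000111100001111000011110000
  (~c | e) = 11110101111101011111010111110101
  ~a = 11111111111111110000000000000000
  ~b = 11111111000000001111111100000000
  (~b & d) = 00110011000000000011001100000000
  (~a & (~b & d)) = 00110011000000000000000000000000
  ((~c | e) & (~a & (~b & d))) = 00110001000000000000000000000000
  (c & e) = 00000101000001010000010100000101
  (a & d) = 00000000000000000011001100110011
  ((c & e) | (a & d)) = 00000101000001010011011100110111
  (((~c | e) & (~a & (~b & d))) | ((c & e) | (a & d))) = 00110101000001010011011100110111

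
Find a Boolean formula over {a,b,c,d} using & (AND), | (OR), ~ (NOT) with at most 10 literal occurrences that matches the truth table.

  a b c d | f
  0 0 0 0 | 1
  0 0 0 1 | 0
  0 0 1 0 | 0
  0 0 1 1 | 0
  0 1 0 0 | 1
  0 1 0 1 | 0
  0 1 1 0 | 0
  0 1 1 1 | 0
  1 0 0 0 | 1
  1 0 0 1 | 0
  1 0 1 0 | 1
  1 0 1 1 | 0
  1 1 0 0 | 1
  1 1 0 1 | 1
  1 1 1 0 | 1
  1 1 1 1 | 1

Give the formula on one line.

  ~c = 1100110011001100
  (a | ~c) = 1100110011111111
  ~d = 1010101010101010
  (a | ~d) = 1010101011111111
  ((a | ~c) & (a | ~d)) = 1000100011111111
  ~a = 1111111100000000
  (b | ~a) = 1111111100001111
  (d & (b | ~a)) = 0101010100000101
  ((d & (b | ~a)) | ~d) = 1111111110101111
  (((a | ~c) & (a | ~d)) & ((d & (b | ~a)) | ~d)) = 1000100010101111

(((a | ~c) & (a | ~d)) & ((d & (b | ~a)) | ~d))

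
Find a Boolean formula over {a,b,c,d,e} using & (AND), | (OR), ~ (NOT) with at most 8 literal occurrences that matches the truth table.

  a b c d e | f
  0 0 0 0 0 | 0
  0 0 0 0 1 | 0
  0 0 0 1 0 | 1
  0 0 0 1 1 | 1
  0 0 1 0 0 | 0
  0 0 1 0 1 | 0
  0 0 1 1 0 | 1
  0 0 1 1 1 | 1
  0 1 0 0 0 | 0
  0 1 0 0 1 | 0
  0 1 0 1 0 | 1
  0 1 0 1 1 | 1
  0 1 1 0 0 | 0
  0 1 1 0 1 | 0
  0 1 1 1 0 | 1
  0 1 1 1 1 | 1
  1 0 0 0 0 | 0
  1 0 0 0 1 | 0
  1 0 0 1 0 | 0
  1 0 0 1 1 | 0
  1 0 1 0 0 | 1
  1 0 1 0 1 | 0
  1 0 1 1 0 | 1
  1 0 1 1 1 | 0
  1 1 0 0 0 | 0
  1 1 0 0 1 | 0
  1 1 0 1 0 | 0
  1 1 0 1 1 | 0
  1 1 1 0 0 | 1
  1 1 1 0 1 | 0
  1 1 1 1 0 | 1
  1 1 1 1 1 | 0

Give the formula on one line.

  ~e = 10101010101010101010101010101010
  (~e & a) = 00000000000000001010101010101010
  ~d = 11001100110011001100110011001100
  ~a = 11111111111111110000000000000000
  (~d | ~a) = 11111111111111111100110011001100
  (d & (~d | ~a)) = 00110011001100110000000000000000
  ((~e & a) | (d & (~d | ~a))) = 00110011001100111010101010101010
  (~a | c) = 11111111111111110000111100001111
  (((~e & a) | (d & (~d | ~a))) & (~a | c)) = 00110011001100110000101000001010

(((~e & a) | (d & (~d | ~a))) & (~a | c))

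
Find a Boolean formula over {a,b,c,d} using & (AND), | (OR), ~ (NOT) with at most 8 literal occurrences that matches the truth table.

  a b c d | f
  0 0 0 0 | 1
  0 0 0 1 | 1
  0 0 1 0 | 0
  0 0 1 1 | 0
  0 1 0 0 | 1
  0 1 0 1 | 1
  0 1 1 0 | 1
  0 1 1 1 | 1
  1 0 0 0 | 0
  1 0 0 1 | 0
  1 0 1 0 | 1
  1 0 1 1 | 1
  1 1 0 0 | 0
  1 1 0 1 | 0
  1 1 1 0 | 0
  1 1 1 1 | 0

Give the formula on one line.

((~a | c) & ((~b | ~a) & ((~c | b) | a)))

  ~a = 1111111100000000
  (~a | c) = 1111111100110011
  ~b = 1111000011110000
  (~b | ~a) = 1111111111110000
  ~c = 1100110011001100
  (~c | b) = 1100111111001111
  ((~c | b) | a) = 1100111111111111
  ((~b | ~a) & ((~c | b) | a)) = 1100111111110000
  ((~a | c) & ((~b | ~a) & ((~c | b) | a))) = 1100111100110000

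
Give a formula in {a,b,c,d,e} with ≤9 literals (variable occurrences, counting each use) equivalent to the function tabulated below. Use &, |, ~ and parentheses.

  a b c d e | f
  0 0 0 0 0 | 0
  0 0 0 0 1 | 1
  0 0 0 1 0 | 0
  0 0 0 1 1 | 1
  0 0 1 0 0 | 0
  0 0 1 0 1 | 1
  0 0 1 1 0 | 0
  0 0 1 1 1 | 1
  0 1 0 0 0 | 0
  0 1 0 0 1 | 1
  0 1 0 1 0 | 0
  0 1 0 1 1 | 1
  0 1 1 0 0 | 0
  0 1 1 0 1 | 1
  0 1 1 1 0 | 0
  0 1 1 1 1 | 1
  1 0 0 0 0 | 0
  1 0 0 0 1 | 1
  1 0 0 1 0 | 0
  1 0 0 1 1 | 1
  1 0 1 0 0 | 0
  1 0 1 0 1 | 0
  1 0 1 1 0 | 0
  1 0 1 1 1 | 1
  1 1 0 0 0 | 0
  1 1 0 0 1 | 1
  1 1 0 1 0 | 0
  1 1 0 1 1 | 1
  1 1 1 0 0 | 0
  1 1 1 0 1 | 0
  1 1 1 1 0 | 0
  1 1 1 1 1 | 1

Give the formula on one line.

  ~a = 11111111111111110000000000000000
  (~a | d) = 11111111111111110011001100110011
  (e & (~a | d)) = 01010101010101010001000100010001
  ~c = 11110000111100001111000011110000
  (~c & e) = 01010000010100000101000001010000
  (a & (~c & e)) = 00000000000000000101000001010000
  ((e & (~a | d)) | (a & (~c & e))) = 01010101010101010101000101010001

((e & (~a | d)) | (a & (~c & e)))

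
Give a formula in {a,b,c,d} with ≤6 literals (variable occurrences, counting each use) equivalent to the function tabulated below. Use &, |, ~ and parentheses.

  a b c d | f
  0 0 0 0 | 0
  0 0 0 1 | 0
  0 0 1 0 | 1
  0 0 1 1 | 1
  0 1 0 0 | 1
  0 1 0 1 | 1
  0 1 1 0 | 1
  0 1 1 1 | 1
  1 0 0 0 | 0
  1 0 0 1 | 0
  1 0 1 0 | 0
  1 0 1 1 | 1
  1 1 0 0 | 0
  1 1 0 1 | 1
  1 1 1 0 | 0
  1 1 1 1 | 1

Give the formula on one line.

((d | ~a) & (b | c))

  ~a = 1111111100000000
  (d | ~a) = 1111111101010101
  (b | c) = 0011111100111111
  ((d | ~a) & (b | c)) = 0011111100010101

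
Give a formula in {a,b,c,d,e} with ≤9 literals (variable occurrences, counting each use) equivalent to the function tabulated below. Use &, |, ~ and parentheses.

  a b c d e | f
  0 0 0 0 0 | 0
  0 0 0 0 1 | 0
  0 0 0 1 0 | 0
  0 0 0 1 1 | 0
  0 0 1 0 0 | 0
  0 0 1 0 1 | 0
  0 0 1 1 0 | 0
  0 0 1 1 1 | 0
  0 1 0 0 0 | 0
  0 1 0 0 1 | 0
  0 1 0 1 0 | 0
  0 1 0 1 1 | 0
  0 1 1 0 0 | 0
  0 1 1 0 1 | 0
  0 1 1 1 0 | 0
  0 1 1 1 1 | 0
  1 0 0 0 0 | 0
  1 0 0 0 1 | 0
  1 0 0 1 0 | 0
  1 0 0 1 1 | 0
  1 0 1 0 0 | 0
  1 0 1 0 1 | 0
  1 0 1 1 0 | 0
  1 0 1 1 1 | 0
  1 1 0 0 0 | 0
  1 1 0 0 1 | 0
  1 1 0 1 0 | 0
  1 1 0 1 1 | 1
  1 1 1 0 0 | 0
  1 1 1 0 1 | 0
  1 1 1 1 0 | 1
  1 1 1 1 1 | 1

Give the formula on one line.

  (c | e) = 01011111010111110101111101011111
  ~c = 11110000111100001111000011110000
  (~c & b) = 00000000111100000000000011110000
  (a & (~c & b)) = 00000000000000000000000011110000
  ((a & (~c & b)) | c) = 00001111000011110000111111111111
  (((a & (~c & b)) | c) & a) = 00000000000000000000111111111111
  ((c | e) & (((a & (~c & b)) | c) & a)) = 00000000000000000000111101011111
  (d & b) = 00000000001100110000000000110011
  (((c | e) & (((a & (~c & b)) | c) & a)) & (d & b)) = 00000000000000000000000000010011

(((c | e) & (((a & (~c & b)) | c) & a)) & (d & b))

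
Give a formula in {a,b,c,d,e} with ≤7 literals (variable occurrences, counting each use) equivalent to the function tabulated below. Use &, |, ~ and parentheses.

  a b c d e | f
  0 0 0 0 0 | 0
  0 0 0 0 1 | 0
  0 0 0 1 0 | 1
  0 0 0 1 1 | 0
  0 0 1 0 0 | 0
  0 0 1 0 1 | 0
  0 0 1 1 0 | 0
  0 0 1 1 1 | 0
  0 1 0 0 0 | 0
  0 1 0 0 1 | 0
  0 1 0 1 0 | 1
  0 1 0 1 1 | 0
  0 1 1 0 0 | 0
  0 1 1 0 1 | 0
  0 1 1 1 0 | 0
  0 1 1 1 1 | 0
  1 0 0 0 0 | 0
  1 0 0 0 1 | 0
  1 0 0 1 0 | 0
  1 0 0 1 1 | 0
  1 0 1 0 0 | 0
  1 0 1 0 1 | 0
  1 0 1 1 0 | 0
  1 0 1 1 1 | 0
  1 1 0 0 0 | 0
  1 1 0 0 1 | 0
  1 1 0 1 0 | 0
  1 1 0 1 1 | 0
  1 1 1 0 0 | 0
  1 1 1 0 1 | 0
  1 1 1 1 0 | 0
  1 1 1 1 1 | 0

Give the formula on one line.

  ~c = 11110000111100001111000011110000
  (~c & d) = 00110000001100000011000000110000
  ~a = 11111111111111110000000000000000
  ~e = 10101010101010101010101010101010
  (b | ~e) = 10101010111111111010101011111111
  (~a & (b | ~e)) = 10101010111111110000000000000000
  ((~c & d) & (~a & (b | ~e))) = 00100000001100000000000000000000
  (~c & ~e) = 10100000101000001010000010100000
  (((~c & d) & (~a & (b | ~e))) & (~c & ~e)) = 00100000001000000000000000000000

(((~c & d) & (~a & (b | ~e))) & (~c & ~e))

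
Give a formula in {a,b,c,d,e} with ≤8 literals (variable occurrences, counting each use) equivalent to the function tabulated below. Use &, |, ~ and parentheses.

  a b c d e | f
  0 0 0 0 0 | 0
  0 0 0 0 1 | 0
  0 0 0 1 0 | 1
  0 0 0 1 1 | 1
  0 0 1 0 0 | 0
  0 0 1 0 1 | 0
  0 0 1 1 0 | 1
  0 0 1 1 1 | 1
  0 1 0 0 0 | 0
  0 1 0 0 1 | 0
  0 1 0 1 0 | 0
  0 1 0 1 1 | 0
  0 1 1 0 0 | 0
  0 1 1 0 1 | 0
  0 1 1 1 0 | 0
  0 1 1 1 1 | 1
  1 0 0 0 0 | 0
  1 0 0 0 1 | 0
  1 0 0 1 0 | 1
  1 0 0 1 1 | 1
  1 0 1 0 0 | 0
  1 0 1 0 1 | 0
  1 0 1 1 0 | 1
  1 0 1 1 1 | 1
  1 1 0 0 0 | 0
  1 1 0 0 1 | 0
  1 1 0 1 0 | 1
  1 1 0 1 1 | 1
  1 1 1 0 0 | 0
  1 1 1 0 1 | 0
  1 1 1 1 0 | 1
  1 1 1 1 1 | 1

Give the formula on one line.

  ~b = 11111111000000001111111100000000
  (a | ~b) = 11111111000000001111111111111111
  (e & c) = 00000101000001010000010100000101
  ((a | ~b) | (e & c)) = 11111111000001011111111111111111
  (d & ((a | ~b) | (e & c))) = 00110011000000010011001100110011

(d & ((a | ~b) | (e & c)))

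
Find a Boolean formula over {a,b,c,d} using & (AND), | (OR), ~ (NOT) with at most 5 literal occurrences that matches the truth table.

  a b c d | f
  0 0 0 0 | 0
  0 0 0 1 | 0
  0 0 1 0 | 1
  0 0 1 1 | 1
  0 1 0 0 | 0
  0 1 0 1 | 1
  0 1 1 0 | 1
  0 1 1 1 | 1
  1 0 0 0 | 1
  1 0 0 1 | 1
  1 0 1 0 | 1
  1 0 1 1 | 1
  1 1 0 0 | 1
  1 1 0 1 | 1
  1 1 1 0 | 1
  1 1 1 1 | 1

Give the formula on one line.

((c | (b & d)) | a)

  (b & d) = 0000010100000101
  (c | (b & d)) = 0011011100110111
  ((c | (b & d)) | a) = 0011011111111111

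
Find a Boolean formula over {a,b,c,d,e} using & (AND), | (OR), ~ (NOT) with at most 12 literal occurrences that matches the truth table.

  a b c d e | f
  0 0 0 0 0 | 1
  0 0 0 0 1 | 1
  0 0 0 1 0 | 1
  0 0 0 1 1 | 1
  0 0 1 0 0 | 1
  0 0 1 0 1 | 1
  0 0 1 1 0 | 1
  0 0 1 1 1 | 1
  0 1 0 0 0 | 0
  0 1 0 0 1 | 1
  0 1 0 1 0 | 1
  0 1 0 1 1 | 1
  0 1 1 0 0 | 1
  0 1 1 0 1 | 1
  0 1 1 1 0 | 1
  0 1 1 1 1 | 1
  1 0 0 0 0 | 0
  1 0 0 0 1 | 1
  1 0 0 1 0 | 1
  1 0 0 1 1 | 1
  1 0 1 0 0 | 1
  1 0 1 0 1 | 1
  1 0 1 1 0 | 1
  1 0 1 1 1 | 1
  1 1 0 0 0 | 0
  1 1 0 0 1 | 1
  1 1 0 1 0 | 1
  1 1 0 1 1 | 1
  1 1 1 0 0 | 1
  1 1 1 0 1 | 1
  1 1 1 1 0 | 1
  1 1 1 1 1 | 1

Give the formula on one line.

  (d | e) = 01110111011101110111011101110111
  ~c = 11110000111100001111000011110000
  ((d | e) & ~c) = 01110000011100000111000001110000
  ~b = 11111111000000001111111100000000
  (c | b) = 00001111111111110000111111111111
  ~a = 11111111111111110000000000000000
  ((c | b) | ~a) = 11111111111111110000111111111111
  (~b & ((c | b) | ~a)) = 11111111000000000000111100000000
  ((~b & ((c | b) | ~a)) | e) = 11111111010101010101111101010101
  (c | ((~b & ((c | b) | ~a)) | e)) = 11111111010111110101111101011111
  (((d | e) & ~c) | (c | ((~b & ((c | b) | ~a)) | e))) = 11111111011111110111111101111111

(((d | e) & ~c) | (c | ((~b & ((c | b) | ~a)) | e)))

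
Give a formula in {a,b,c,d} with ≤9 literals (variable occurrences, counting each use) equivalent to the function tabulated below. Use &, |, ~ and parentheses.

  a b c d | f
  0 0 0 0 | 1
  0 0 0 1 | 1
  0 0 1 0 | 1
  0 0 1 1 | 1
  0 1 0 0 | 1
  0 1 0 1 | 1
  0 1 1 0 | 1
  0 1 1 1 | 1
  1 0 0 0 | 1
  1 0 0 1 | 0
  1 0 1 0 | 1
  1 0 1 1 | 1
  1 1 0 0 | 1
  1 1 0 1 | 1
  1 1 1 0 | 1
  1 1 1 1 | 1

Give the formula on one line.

  ~d = 1010101010101010
  (~d | b) = 1010111110101111
  ~a = 1111111100000000
  (b | ~a) = 1111111100001111
  ((~d | b) | (b | ~a)) = 1111111110101111
  (~d | c) = 1011101110111011
  (((~d | b) | (b | ~a)) | (~d | c)) = 1111111110111111

(((~d | b) | (b | ~a)) | (~d | c))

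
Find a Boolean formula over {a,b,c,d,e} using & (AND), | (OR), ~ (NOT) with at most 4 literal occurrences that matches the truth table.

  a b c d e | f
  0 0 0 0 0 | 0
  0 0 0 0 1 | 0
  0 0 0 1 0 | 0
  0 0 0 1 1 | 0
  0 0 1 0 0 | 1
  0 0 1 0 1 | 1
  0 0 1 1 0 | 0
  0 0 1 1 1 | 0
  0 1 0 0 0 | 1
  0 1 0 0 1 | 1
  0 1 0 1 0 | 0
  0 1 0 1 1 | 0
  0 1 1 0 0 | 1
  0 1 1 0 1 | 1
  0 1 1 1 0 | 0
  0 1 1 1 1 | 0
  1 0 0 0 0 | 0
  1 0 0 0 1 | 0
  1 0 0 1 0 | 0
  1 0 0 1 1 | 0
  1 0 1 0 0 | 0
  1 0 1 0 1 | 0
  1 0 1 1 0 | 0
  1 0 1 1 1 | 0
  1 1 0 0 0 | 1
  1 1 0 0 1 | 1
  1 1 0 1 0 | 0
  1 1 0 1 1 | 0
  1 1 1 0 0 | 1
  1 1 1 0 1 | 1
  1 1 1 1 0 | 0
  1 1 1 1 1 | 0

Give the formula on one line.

((b | (c & ~a)) & ~d)

  ~a = 11111111111111110000000000000000
  (c & ~a) = 00001111000011110000000000000000
  (b | (c & ~a)) = 00001111111111110000000011111111
  ~d = 11001100110011001100110011001100
  ((b | (c & ~a)) & ~d) = 00001100110011000000000011001100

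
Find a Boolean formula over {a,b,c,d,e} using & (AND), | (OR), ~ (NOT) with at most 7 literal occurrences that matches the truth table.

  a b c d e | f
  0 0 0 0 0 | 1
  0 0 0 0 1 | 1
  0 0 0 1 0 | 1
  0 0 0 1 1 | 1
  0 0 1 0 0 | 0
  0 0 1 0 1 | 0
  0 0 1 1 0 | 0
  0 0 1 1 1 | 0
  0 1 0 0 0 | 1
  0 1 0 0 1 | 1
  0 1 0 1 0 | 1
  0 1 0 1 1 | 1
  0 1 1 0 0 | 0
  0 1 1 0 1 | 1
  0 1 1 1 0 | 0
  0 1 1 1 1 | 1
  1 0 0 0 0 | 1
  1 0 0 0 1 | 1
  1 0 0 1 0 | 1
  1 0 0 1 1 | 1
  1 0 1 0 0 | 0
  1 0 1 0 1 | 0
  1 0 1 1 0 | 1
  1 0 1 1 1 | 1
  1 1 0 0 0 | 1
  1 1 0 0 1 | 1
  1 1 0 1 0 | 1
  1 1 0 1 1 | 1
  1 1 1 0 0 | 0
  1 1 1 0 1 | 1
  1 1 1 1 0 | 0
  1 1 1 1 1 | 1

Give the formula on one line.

(((~c | e) & (b | ~c)) | (d & (~b & a)))

  ~c = 11110000111100001111000011110000
  (~c | e) = 11110101111101011111010111110101
  (b | ~c) = 11110000111111111111000011111111
  ((~c | e) & (b | ~c)) = 11110000111101011111000011110101
  ~b = 11111111000000001111111100000000
  (~b & a) = 00000000000000001111111100000000
  (d & (~b & a)) = 00000000000000000011001100000000
  (((~c | e) & (b | ~c)) | (d & (~b & a))) = 11110000111101011111001111110101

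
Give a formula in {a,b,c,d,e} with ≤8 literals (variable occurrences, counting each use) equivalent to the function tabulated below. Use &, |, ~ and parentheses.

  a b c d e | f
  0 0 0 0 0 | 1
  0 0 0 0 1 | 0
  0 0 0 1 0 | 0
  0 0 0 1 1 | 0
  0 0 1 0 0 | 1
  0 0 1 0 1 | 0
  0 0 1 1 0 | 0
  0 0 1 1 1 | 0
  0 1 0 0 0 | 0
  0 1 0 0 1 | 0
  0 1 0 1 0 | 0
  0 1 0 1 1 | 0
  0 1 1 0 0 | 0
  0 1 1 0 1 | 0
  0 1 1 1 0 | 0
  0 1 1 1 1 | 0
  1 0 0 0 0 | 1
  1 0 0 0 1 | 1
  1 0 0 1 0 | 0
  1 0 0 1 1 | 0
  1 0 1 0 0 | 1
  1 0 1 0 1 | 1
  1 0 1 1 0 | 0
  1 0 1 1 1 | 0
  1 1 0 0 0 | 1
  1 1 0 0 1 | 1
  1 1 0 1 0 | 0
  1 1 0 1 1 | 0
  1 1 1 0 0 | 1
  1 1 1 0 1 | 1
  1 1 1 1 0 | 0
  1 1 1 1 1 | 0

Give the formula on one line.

(~d & ((a & (e | ~d)) | (~b & (~e | b))))

  ~d = 11001100110011001100110011001100
  (e | ~d) = 11011101110111011101110111011101
  (a & (e | ~d)) = 00000000000000001101110111011101
  ~b = 11111111000000001111111100000000
  ~e = 10101010101010101010101010101010
  (~e | b) = 10101010111111111010101011111111
  (~b & (~e | b)) = 10101010000000001010101000000000
  ((a & (e | ~d)) | (~b & (~e | b))) = 10101010000000001111111111011101
  (~d & ((a & (e | ~d)) | (~b & (~e | b)))) = 10001000000000001100110011001100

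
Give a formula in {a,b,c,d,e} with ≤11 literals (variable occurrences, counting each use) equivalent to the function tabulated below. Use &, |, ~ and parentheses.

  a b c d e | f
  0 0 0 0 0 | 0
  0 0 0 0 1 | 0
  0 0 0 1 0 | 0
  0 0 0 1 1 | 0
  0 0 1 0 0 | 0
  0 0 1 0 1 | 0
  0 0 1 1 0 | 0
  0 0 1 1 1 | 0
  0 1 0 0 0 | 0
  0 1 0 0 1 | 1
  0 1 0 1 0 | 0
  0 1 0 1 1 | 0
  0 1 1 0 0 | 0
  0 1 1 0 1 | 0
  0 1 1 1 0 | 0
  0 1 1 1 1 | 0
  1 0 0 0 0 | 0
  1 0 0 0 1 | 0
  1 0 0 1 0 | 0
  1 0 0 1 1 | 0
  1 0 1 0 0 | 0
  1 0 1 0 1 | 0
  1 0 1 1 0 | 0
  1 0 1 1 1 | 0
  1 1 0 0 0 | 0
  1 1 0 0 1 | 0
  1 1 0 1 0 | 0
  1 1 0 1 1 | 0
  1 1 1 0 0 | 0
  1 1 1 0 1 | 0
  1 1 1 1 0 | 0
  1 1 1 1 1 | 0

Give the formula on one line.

  ~c = 11110000111100001111000011110000
  ~d = 11001100110011001100110011001100
  (~c & ~d) = 11000000110000001100000011000000
  ((~c & ~d) & b) = 00000000110000000000000011000000
  ~a = 11111111111111110000000000000000
  (~a & ~c) = 11110000111100000000000000000000
  (e & ~c) = 01010000010100000101000001010000
  ((~a & ~c) & (e & ~c)) = 01010000010100000000000000000000
  (b & ((~a & ~c) & (e & ~c))) = 00000000010100000000000000000000
  (((~c & ~d) & b) & (b & ((~a & ~c) & (e & ~c)))) = 00000000010000000000000000000000

(((~c & ~d) & b) & (b & ((~a & ~c) & (e & ~c))))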